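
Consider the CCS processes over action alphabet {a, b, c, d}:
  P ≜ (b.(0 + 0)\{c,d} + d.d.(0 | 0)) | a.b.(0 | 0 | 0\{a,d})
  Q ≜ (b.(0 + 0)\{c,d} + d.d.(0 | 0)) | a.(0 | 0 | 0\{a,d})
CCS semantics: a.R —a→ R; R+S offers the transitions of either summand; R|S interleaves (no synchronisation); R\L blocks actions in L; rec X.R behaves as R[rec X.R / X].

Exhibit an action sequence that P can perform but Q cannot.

Reachable graph of P (12 states):
  u0 = (b.(0 + 0)\{c,d} + d.d.(0 | 0)) | a.b.(0 | 0 | 0\{a,d}) has moves -a-> u1, -b-> u2, -d-> u3
  u1 = (b.(0 + 0)\{c,d} + d.d.(0 | 0)) | b.(0 | 0 | 0\{a,d}) has moves -b-> u4, -b-> u5, -d-> u6
  u2 = (0 + 0)\{c,d} | a.b.(0 | 0 | 0\{a,d}) has moves -a-> u4
  u3 = d.(0 | 0) | a.b.(0 | 0 | 0\{a,d}) has moves -a-> u6, -d-> u7
  u4 = (0 + 0)\{c,d} | b.(0 | 0 | 0\{a,d}) has moves -b-> u8
  u5 = (b.(0 + 0)\{c,d} + d.d.(0 | 0)) | (0 | 0 | 0\{a,d}) has moves -b-> u8, -d-> u9
  u6 = d.(0 | 0) | b.(0 | 0 | 0\{a,d}) has moves -b-> u9, -d-> u10
  u7 = 0 | 0 | a.b.(0 | 0 | 0\{a,d}) has moves -a-> u10
  u8 = (0 + 0)\{c,d} | (0 | 0 | 0\{a,d}) has moves ∅
  u9 = d.(0 | 0) | (0 | 0 | 0\{a,d}) has moves -d-> u11
  u10 = 0 | 0 | b.(0 | 0 | 0\{a,d}) has moves -b-> u11
  u11 = 0 | 0 | (0 | 0 | 0\{a,d}) has moves ∅
Reachable graph of Q (8 states):
  v0 = (b.(0 + 0)\{c,d} + d.d.(0 | 0)) | a.(0 | 0 | 0\{a,d}) has moves -a-> v1, -b-> v2, -d-> v3
  v1 = (b.(0 + 0)\{c,d} + d.d.(0 | 0)) | (0 | 0 | 0\{a,d}) has moves -b-> v4, -d-> v5
  v2 = (0 + 0)\{c,d} | a.(0 | 0 | 0\{a,d}) has moves -a-> v4
  v3 = d.(0 | 0) | a.(0 | 0 | 0\{a,d}) has moves -a-> v5, -d-> v6
  v4 = (0 + 0)\{c,d} | (0 | 0 | 0\{a,d}) has moves ∅
  v5 = d.(0 | 0) | (0 | 0 | 0\{a,d}) has moves -d-> v7
  v6 = 0 | 0 | a.(0 | 0 | 0\{a,d}) has moves -a-> v7
  v7 = 0 | 0 | (0 | 0 | 0\{a,d}) has moves ∅
Run σ = ⟨abb⟩ on P: start {u0}
  step 1 (a): {u1}
  step 2 (b): {u4, u5}
  step 3 (b): {u8}
  — P admits the full trace.
Run σ = ⟨abb⟩ on Q: start {v0}
  step 1 (a): {v1}
  step 2 (b): {v4}
  step 3 (b): no successor for Q

abb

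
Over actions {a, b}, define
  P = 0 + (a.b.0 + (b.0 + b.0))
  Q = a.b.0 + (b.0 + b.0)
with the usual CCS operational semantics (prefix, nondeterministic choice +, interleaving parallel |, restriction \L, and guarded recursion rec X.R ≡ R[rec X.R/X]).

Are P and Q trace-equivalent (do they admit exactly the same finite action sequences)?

LTS(P): 3 reachable states
  p0 = 0 + (a.b.0 + (b.0 + b.0)) ⊢ -a-> p1, -b-> p2
  p1 = b.0 ⊢ -b-> p2
  p2 = 0 ⊢ ·
LTS(Q): 3 reachable states
  q0 = a.b.0 + (b.0 + b.0) ⊢ -a-> q1, -b-> q2
  q1 = b.0 ⊢ -b-> q2
  q2 = 0 ⊢ ·
Partition-refinement fixed point:
  B0 = {p0, q0}
  B1 = {p1, q1}
  B2 = {p2, q2}
p0 ∈ B0, q0 ∈ B0 → same block
Bisimilar ⇒ trace-equivalent.

trace-equivalent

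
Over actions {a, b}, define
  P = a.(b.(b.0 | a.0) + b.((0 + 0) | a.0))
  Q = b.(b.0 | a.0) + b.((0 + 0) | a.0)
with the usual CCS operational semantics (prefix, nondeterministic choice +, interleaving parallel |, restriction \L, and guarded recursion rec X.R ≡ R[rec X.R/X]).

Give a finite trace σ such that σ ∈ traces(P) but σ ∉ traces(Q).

a

Reachable graph of P (8 states):
  m0 = a.(b.(b.0 | a.0) + b.((0 + 0) | a.0)) :: —a→ m1
  m1 = b.(b.0 | a.0) + b.((0 + 0) | a.0) :: —b→ m2, —b→ m3
  m2 = (0 + 0) | a.0 :: —a→ m4
  m3 = b.0 | a.0 :: —a→ m5, —b→ m6
  m4 = (0 + 0) | 0 :: stopped
  m5 = b.0 | 0 :: —b→ m7
  m6 = 0 | a.0 :: —a→ m7
  m7 = 0 | 0 :: stopped
Reachable graph of Q (7 states):
  n0 = b.(b.0 | a.0) + b.((0 + 0) | a.0) :: —b→ n1, —b→ n2
  n1 = (0 + 0) | a.0 :: —a→ n3
  n2 = b.0 | a.0 :: —a→ n4, —b→ n5
  n3 = (0 + 0) | 0 :: stopped
  n4 = b.0 | 0 :: —b→ n6
  n5 = 0 | a.0 :: —a→ n6
  n6 = 0 | 0 :: stopped
Run σ = ⟨a⟩ on P: start {m0}
  after a @ step 1: {m1}
  P completes σ.
Run σ = ⟨a⟩ on Q: start {n0}
  after a @ step 1: no successor for Q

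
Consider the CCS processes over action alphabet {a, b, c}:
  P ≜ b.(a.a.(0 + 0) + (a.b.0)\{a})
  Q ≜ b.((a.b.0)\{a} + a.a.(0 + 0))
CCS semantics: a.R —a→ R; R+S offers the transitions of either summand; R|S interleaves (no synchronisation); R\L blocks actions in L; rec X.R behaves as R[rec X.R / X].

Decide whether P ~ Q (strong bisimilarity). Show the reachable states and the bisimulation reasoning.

YES

Reachable graph of P (4 states):
  u0 = b.(a.a.(0 + 0) + (a.b.0)\{a}) | =b=> u1
  u1 = a.a.(0 + 0) + (a.b.0)\{a} | =a=> u2
  u2 = a.(0 + 0) | =a=> u3
  u3 = 0 + 0 | ∅
Reachable graph of Q (4 states):
  v0 = b.((a.b.0)\{a} + a.a.(0 + 0)) | =b=> v1
  v1 = (a.b.0)\{a} + a.a.(0 + 0) | =a=> v2
  v2 = a.(0 + 0) | =a=> v3
  v3 = 0 + 0 | ∅
Partition-refinement fixed point:
  B0 = {u0, v0}
  B1 = {u1, v1}
  B2 = {u2, v2}
  B3 = {u3, v3}
u0 ∈ B0, v0 ∈ B0 → same block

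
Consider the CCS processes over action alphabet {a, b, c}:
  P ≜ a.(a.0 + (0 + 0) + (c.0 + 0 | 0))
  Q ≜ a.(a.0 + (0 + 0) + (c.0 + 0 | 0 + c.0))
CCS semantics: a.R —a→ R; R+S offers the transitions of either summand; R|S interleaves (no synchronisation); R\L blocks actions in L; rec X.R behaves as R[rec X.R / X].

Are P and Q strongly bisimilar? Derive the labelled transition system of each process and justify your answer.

YES

Reachable graph of P (3 states):
  p0 = a.(a.0 + (0 + 0) + (c.0 + 0 | 0)) → ··a··> p1
  p1 = a.0 + (0 + 0) + (c.0 + 0 | 0) → ··a··> p2, ··c··> p2
  p2 = 0 → ∅
Reachable graph of Q (3 states):
  q0 = a.(a.0 + (0 + 0) + (c.0 + 0 | 0 + c.0)) → ··a··> q1
  q1 = a.0 + (0 + 0) + (c.0 + 0 | 0 + c.0) → ··a··> q2, ··c··> q2
  q2 = 0 → ∅
Partition-refinement fixed point:
  B0 = {p0, q0}
  B1 = {p1, q1}
  B2 = {p2, q2}
p0 ∈ B0, q0 ∈ B0 → same block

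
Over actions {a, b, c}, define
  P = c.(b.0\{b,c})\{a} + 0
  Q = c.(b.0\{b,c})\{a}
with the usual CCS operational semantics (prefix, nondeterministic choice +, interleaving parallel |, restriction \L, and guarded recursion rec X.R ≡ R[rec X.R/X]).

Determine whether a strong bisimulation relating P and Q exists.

P's transition system — 3 states:
  p0 = c.(b.0\{b,c})\{a} + 0 | ··c··> p1
  p1 = (b.0\{b,c})\{a} | ··b··> p2
  p2 = 0\{b,c}\{a} | ·
Q's transition system — 3 states:
  q0 = c.(b.0\{b,c})\{a} | ··c··> q1
  q1 = (b.0\{b,c})\{a} | ··b··> q2
  q2 = 0\{b,c}\{a} | ·
Bisimilarity quotient blocks:
  B0 = {p0, q0}
  B1 = {p1, q1}
  B2 = {p2, q2}
p0 ∈ B0, q0 ∈ B0 → same block

bisimilar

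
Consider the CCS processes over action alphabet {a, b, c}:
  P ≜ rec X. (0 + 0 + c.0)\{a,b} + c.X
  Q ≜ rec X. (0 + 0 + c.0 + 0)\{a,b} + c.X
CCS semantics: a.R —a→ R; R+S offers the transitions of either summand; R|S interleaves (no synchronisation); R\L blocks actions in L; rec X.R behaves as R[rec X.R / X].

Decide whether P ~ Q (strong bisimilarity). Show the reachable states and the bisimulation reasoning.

P's transition system — 2 states:
  u0 = rec X. (0 + 0 + c.0)\{a,b} + c.X ⊢ =c=> u0, =c=> u1
  u1 = 0\{a,b} ⊢ ·
Q's transition system — 2 states:
  v0 = rec X. (0 + 0 + c.0 + 0)\{a,b} + c.X ⊢ =c=> v0, =c=> v1
  v1 = 0\{a,b} ⊢ ·
Bisimilarity quotient blocks:
  B0 = {u0, v0}
  B1 = {u1, v1}
u0 ∈ B0, v0 ∈ B0 → same block

YES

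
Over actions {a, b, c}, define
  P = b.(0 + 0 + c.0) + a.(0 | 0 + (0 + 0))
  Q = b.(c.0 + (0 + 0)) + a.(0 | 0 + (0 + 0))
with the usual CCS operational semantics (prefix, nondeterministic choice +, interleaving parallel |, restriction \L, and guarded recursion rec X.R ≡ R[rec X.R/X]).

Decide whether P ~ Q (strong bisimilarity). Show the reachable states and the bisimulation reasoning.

P ~ Q

Reachable graph of P (4 states):
  s0 = b.(0 + 0 + c.0) + a.(0 | 0 + (0 + 0)) has moves ··a··> s1, ··b··> s2
  s1 = 0 | 0 + (0 + 0) has moves ∅
  s2 = 0 + 0 + c.0 has moves ··c··> s3
  s3 = 0 has moves ∅
Reachable graph of Q (4 states):
  t0 = b.(c.0 + (0 + 0)) + a.(0 | 0 + (0 + 0)) has moves ··a··> t1, ··b··> t2
  t1 = 0 | 0 + (0 + 0) has moves ∅
  t2 = c.0 + (0 + 0) has moves ··c··> t3
  t3 = 0 has moves ∅
Bisimilarity quotient blocks:
  B0 = {s0, t0}
  B1 = {s2, t2}
  B2 = {s1, s3, t1, t3}
s0 ∈ B0, t0 ∈ B0 → same block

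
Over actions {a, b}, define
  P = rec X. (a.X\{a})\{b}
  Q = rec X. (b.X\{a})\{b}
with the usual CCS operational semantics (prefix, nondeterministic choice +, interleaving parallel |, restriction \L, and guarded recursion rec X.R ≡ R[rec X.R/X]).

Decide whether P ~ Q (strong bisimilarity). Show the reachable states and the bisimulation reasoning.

LTS(P): 2 reachable states
  p0 = rec X. (a.X\{a})\{b} ⊢ =a=> p1
  p1 = (rec X. (a.X\{a})\{b})\{a}\{b} ⊢ (no moves)
LTS(Q): 1 reachable states
  q0 = rec X. (b.X\{a})\{b} ⊢ (no moves)
Coarsest stable partition (strong bisimilarity classes):
  B0 = {p0}
  B1 = {p1, q0}
p0 ∈ B0, q0 ∈ B1 → different blocks

P ≁ Q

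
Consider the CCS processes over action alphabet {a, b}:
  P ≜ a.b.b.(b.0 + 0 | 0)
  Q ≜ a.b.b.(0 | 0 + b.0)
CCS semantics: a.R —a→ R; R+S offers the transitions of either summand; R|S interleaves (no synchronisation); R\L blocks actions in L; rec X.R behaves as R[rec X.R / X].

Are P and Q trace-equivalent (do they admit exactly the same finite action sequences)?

LTS(P): 5 reachable states
  u0 = a.b.b.(b.0 + 0 | 0) :: -a-> u1
  u1 = b.b.(b.0 + 0 | 0) :: -b-> u2
  u2 = b.(b.0 + 0 | 0) :: -b-> u3
  u3 = b.0 + 0 | 0 :: -b-> u4
  u4 = 0 :: ∅
LTS(Q): 5 reachable states
  v0 = a.b.b.(0 | 0 + b.0) :: -a-> v1
  v1 = b.b.(0 | 0 + b.0) :: -b-> v2
  v2 = b.(0 | 0 + b.0) :: -b-> v3
  v3 = 0 | 0 + b.0 :: -b-> v4
  v4 = 0 :: ∅
Coarsest stable partition (strong bisimilarity classes):
  B0 = {u0, v0}
  B1 = {u1, v1}
  B2 = {u2, v2}
  B3 = {u3, v3}
  B4 = {u4, v4}
u0 ∈ B0, v0 ∈ B0 → same block
Bisimilar ⇒ trace-equivalent.

trace-equivalent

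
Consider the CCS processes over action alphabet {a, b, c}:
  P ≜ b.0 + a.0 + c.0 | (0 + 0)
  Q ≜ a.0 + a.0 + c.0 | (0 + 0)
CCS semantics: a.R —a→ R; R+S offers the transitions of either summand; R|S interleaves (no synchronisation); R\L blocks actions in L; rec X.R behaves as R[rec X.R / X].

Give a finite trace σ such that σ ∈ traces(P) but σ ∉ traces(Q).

LTS(P): 3 reachable states
  s0 = b.0 + a.0 + c.0 | (0 + 0) → —a→ s1, —b→ s1, —c→ s2
  s1 = 0 → ∅
  s2 = 0 | (0 + 0) → ∅
LTS(Q): 3 reachable states
  t0 = a.0 + a.0 + c.0 | (0 + 0) → —a→ t1, —c→ t2
  t1 = 0 → ∅
  t2 = 0 | (0 + 0) → ∅
Executing b from P (initial set {s0}):
  step 1 (b): {s1}
  P completes σ.
Executing b from Q (initial set {t0}):
  step 1 (b): ∅ (Q stuck)

b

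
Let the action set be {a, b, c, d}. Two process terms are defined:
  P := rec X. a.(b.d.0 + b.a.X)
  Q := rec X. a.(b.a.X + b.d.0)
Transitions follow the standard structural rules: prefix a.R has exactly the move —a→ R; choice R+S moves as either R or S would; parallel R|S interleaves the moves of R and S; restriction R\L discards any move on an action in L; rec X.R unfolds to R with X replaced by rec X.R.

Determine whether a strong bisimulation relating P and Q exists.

YES

Reachable graph of P (5 states):
  m0 = rec X. a.(b.d.0 + b.a.X) :: --a--▸ m1
  m1 = b.d.0 + b.a.(rec X. a.(b.d.0 + b.a.X)) :: --b--▸ m2, --b--▸ m3
  m2 = a.(rec X. a.(b.d.0 + b.a.X)) :: --a--▸ m0
  m3 = d.0 :: --d--▸ m4
  m4 = 0 :: stopped
Reachable graph of Q (5 states):
  n0 = rec X. a.(b.a.X + b.d.0) :: --a--▸ n1
  n1 = b.a.(rec X. a.(b.a.X + b.d.0)) + b.d.0 :: --b--▸ n2, --b--▸ n3
  n2 = a.(rec X. a.(b.a.X + b.d.0)) :: --a--▸ n0
  n3 = d.0 :: --d--▸ n4
  n4 = 0 :: stopped
Coarsest stable partition (strong bisimilarity classes):
  B0 = {m0, n0}
  B1 = {m1, n1}
  B2 = {m2, n2}
  B3 = {m3, n3}
  B4 = {m4, n4}
m0 ∈ B0, n0 ∈ B0 → same block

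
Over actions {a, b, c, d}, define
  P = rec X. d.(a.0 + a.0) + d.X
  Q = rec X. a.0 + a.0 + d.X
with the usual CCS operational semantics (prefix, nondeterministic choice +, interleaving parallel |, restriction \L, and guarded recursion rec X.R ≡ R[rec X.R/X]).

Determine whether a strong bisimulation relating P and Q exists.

Reachable graph of P (3 states):
  u0 = rec X. d.(a.0 + a.0) + d.X ⊢ =d=> u0, =d=> u1
  u1 = a.0 + a.0 ⊢ =a=> u2
  u2 = 0 ⊢ (no moves)
Reachable graph of Q (2 states):
  v0 = rec X. a.0 + a.0 + d.X ⊢ =a=> v1, =d=> v0
  v1 = 0 ⊢ (no moves)
Partition-refinement fixed point:
  B0 = {u0}
  B1 = {u1}
  B2 = {u2, v1}
  B3 = {v0}
u0 ∈ B0, v0 ∈ B3 → different blocks

not bisimilar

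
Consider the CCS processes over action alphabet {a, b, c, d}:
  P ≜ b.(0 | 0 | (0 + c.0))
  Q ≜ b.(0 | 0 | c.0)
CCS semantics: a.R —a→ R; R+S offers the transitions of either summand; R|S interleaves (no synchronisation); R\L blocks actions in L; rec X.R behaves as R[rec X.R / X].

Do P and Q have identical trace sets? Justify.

trace-equivalent

Reachable graph of P (3 states):
  s0 = b.(0 | 0 | (0 + c.0)) ⊢ —b→ s1
  s1 = 0 | 0 | (0 + c.0) ⊢ —c→ s2
  s2 = 0 | 0 | 0 ⊢ (no moves)
Reachable graph of Q (3 states):
  t0 = b.(0 | 0 | c.0) ⊢ —b→ t1
  t1 = 0 | 0 | c.0 ⊢ —c→ t2
  t2 = 0 | 0 | 0 ⊢ (no moves)
Coarsest stable partition (strong bisimilarity classes):
  B0 = {s0, t0}
  B1 = {s1, t1}
  B2 = {s2, t2}
s0 ∈ B0, t0 ∈ B0 → same block
Bisimilar ⇒ trace-equivalent.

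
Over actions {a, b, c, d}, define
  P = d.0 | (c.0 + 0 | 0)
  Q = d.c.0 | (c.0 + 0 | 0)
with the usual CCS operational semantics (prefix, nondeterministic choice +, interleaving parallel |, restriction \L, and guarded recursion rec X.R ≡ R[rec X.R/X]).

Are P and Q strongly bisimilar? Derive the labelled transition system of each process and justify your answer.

P's transition system — 4 states:
  s0 = d.0 | (c.0 + 0 | 0) has moves =c=> s1, =d=> s2
  s1 = d.0 | 0 has moves =d=> s3
  s2 = 0 | (c.0 + 0 | 0) has moves =c=> s3
  s3 = 0 | 0 has moves stopped
Q's transition system — 6 states:
  t0 = d.c.0 | (c.0 + 0 | 0) has moves =c=> t1, =d=> t2
  t1 = d.c.0 | 0 has moves =d=> t3
  t2 = c.0 | (c.0 + 0 | 0) has moves =c=> t3, =c=> t4
  t3 = c.0 | 0 has moves =c=> t5
  t4 = 0 | (c.0 + 0 | 0) has moves =c=> t5
  t5 = 0 | 0 has moves stopped
Bisimilarity quotient blocks:
  B0 = {s0}
  B1 = {s1}
  B2 = {s3, t5}
  B3 = {s2, t3, t4}
  B4 = {t0}
  B5 = {t1}
  B6 = {t2}
s0 ∈ B0, t0 ∈ B4 → different blocks

P ≁ Q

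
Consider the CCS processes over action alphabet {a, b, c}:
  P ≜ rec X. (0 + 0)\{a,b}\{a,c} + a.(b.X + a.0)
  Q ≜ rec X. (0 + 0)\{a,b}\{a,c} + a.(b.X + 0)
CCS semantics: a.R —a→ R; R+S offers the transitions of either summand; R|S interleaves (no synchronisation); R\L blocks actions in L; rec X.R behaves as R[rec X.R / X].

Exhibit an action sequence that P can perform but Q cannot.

aa

P's transition system — 3 states:
  m0 = rec X. (0 + 0)\{a,b}\{a,c} + a.(b.X + a.0) ⊢ --a--▸ m1
  m1 = b.(rec X. (0 + 0)\{a,b}\{a,c} + a.(b.X + a.0)) + a.0 ⊢ --a--▸ m2, --b--▸ m0
  m2 = 0 ⊢ deadlocked
Q's transition system — 2 states:
  n0 = rec X. (0 + 0)\{a,b}\{a,c} + a.(b.X + 0) ⊢ --a--▸ n1
  n1 = b.(rec X. (0 + 0)\{a,b}\{a,c} + a.(b.X + 0)) + 0 ⊢ --b--▸ n0
Trace ⟨aa⟩ through P, begin at {m0}:
  step 1 (a): {m1}
  step 2 (a): {m2}
  P completes σ.
Trace ⟨aa⟩ through Q, begin at {n0}:
  step 1 (a): {n1}
  step 2 (a): ∅ (Q stuck)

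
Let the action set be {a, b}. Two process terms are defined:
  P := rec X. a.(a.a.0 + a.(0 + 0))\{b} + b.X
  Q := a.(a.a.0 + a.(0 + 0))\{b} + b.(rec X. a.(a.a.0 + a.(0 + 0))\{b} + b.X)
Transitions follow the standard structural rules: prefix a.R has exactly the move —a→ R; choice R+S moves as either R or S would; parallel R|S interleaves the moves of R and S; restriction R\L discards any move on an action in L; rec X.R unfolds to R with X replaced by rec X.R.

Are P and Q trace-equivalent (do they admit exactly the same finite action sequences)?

trace-equivalent

P's transition system — 5 states:
  s0 = rec X. a.(a.a.0 + a.(0 + 0))\{b} + b.X ⊢ --a--▸ s1, --b--▸ s0
  s1 = (a.a.0 + a.(0 + 0))\{b} ⊢ --a--▸ s2, --a--▸ s3
  s2 = (0 + 0)\{b} ⊢ ·
  s3 = (a.0)\{b} ⊢ --a--▸ s4
  s4 = 0\{b} ⊢ ·
Q's transition system — 6 states:
  t0 = a.(a.a.0 + a.(0 + 0))\{b} + b.(rec X. a.(a.a.0 + a.(0 + 0))\{b} + b.X) ⊢ --a--▸ t1, --b--▸ t2
  t1 = (a.a.0 + a.(0 + 0))\{b} ⊢ --a--▸ t3, --a--▸ t4
  t2 = rec X. a.(a.a.0 + a.(0 + 0))\{b} + b.X ⊢ --a--▸ t1, --b--▸ t2
  t3 = (0 + 0)\{b} ⊢ ·
  t4 = (a.0)\{b} ⊢ --a--▸ t5
  t5 = 0\{b} ⊢ ·
Bisimilarity quotient blocks:
  B0 = {s0, t0, t2}
  B1 = {s1, t1}
  B2 = {s3, t4}
  B3 = {s2, s4, t3, t5}
s0 ∈ B0, t0 ∈ B0 → same block
Bisimilar ⇒ trace-equivalent.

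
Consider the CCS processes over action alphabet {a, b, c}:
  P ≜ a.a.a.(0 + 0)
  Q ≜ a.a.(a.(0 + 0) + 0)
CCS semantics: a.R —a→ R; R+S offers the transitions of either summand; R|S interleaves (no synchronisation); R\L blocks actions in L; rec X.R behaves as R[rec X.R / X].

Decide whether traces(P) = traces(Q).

trace-equivalent

LTS(P): 4 reachable states
  m0 = a.a.a.(0 + 0) ⊢ =a=> m1
  m1 = a.a.(0 + 0) ⊢ =a=> m2
  m2 = a.(0 + 0) ⊢ =a=> m3
  m3 = 0 + 0 ⊢ ∅
LTS(Q): 4 reachable states
  n0 = a.a.(a.(0 + 0) + 0) ⊢ =a=> n1
  n1 = a.(a.(0 + 0) + 0) ⊢ =a=> n2
  n2 = a.(0 + 0) + 0 ⊢ =a=> n3
  n3 = 0 + 0 ⊢ ∅
Bisimilarity quotient blocks:
  B0 = {m0, n0}
  B1 = {m1, n1}
  B2 = {m2, n2}
  B3 = {m3, n3}
m0 ∈ B0, n0 ∈ B0 → same block
Bisimilar ⇒ trace-equivalent.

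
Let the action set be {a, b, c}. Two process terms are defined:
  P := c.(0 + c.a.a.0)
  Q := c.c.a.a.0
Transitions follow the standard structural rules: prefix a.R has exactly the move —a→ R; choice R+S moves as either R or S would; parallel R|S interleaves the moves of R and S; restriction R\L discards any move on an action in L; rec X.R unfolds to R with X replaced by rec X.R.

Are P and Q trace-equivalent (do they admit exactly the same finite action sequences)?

Reachable graph of P (5 states):
  m0 = c.(0 + c.a.a.0) has moves --c--▸ m1
  m1 = 0 + c.a.a.0 has moves --c--▸ m2
  m2 = a.a.0 has moves --a--▸ m3
  m3 = a.0 has moves --a--▸ m4
  m4 = 0 has moves deadlocked
Reachable graph of Q (5 states):
  n0 = c.c.a.a.0 has moves --c--▸ n1
  n1 = c.a.a.0 has moves --c--▸ n2
  n2 = a.a.0 has moves --a--▸ n3
  n3 = a.0 has moves --a--▸ n4
  n4 = 0 has moves deadlocked
Bisimilarity quotient blocks:
  B0 = {m0, n0}
  B1 = {m1, n1}
  B2 = {m2, n2}
  B3 = {m3, n3}
  B4 = {m4, n4}
m0 ∈ B0, n0 ∈ B0 → same block
Bisimilar ⇒ trace-equivalent.

traces(P) = traces(Q)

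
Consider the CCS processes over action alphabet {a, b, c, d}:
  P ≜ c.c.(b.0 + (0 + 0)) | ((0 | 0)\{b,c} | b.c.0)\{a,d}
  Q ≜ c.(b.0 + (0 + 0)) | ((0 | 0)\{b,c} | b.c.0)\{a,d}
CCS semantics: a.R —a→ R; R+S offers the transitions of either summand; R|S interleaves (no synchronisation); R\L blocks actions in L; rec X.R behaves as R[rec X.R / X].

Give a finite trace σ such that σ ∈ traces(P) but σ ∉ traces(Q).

Reachable graph of P (12 states):
  u0 = c.c.(b.0 + (0 + 0)) | ((0 | 0)\{b,c} | b.c.0)\{a,d} → ··b··> u1, ··c··> u2
  u1 = c.c.(b.0 + (0 + 0)) | ((0 | 0)\{b,c} | c.0)\{a,d} → ··c··> u3, ··c··> u4
  u2 = c.(b.0 + (0 + 0)) | ((0 | 0)\{b,c} | b.c.0)\{a,d} → ··b··> u3, ··c··> u5
  u3 = c.(b.0 + (0 + 0)) | ((0 | 0)\{b,c} | c.0)\{a,d} → ··c··> u6, ··c··> u7
  u4 = c.c.(b.0 + (0 + 0)) | ((0 | 0)\{b,c} | 0)\{a,d} → ··c··> u7
  u5 = (b.0 + (0 + 0)) | ((0 | 0)\{b,c} | b.c.0)\{a,d} → ··b··> u6, ··b··> u8
  u6 = (b.0 + (0 + 0)) | ((0 | 0)\{b,c} | c.0)\{a,d} → ··b··> u9, ··c··> u10
  u7 = c.(b.0 + (0 + 0)) | ((0 | 0)\{b,c} | 0)\{a,d} → ··c··> u10
  u8 = 0 | ((0 | 0)\{b,c} | b.c.0)\{a,d} → ··b··> u9
  u9 = 0 | ((0 | 0)\{b,c} | c.0)\{a,d} → ··c··> u11
  u10 = (b.0 + (0 + 0)) | ((0 | 0)\{b,c} | 0)\{a,d} → ··b··> u11
  u11 = 0 | ((0 | 0)\{b,c} | 0)\{a,d} → deadlocked
Reachable graph of Q (9 states):
  v0 = c.(b.0 + (0 + 0)) | ((0 | 0)\{b,c} | b.c.0)\{a,d} → ··b··> v1, ··c··> v2
  v1 = c.(b.0 + (0 + 0)) | ((0 | 0)\{b,c} | c.0)\{a,d} → ··c··> v3, ··c··> v4
  v2 = (b.0 + (0 + 0)) | ((0 | 0)\{b,c} | b.c.0)\{a,d} → ··b··> v3, ··b··> v5
  v3 = (b.0 + (0 + 0)) | ((0 | 0)\{b,c} | c.0)\{a,d} → ··b··> v6, ··c··> v7
  v4 = c.(b.0 + (0 + 0)) | ((0 | 0)\{b,c} | 0)\{a,d} → ··c··> v7
  v5 = 0 | ((0 | 0)\{b,c} | b.c.0)\{a,d} → ··b··> v6
  v6 = 0 | ((0 | 0)\{b,c} | c.0)\{a,d} → ··c··> v8
  v7 = (b.0 + (0 + 0)) | ((0 | 0)\{b,c} | 0)\{a,d} → ··b··> v8
  v8 = 0 | ((0 | 0)\{b,c} | 0)\{a,d} → deadlocked
Executing cc from P (initial set {u0}):
  [1] c ⇒ {u2}
  [2] c ⇒ {u5}
  P completes σ.
Executing cc from Q (initial set {v0}):
  [1] c ⇒ {v2}
  [2] c ⇒ ∅ (Q stuck)

cc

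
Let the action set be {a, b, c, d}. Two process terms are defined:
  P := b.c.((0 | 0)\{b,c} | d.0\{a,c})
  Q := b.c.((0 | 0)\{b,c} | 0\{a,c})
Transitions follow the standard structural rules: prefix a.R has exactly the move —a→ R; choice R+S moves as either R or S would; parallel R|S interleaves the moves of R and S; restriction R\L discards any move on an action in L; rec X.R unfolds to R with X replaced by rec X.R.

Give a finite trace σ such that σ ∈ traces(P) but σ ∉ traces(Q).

bcd

Reachable graph of P (4 states):
  p0 = b.c.((0 | 0)\{b,c} | d.0\{a,c}) → =b=> p1
  p1 = c.((0 | 0)\{b,c} | d.0\{a,c}) → =c=> p2
  p2 = (0 | 0)\{b,c} | d.0\{a,c} → =d=> p3
  p3 = (0 | 0)\{b,c} | 0\{a,c} → ∅
Reachable graph of Q (3 states):
  q0 = b.c.((0 | 0)\{b,c} | 0\{a,c}) → =b=> q1
  q1 = c.((0 | 0)\{b,c} | 0\{a,c}) → =c=> q2
  q2 = (0 | 0)\{b,c} | 0\{a,c} → ∅
Executing bcd from P (initial set {p0}):
  after b @ step 1: {p1}
  after c @ step 2: {p2}
  after d @ step 3: {p3}
  — P admits the full trace.
Executing bcd from Q (initial set {q0}):
  after b @ step 1: {q1}
  after c @ step 2: {q2}
  after d @ step 3: ∅  — Q cannot continue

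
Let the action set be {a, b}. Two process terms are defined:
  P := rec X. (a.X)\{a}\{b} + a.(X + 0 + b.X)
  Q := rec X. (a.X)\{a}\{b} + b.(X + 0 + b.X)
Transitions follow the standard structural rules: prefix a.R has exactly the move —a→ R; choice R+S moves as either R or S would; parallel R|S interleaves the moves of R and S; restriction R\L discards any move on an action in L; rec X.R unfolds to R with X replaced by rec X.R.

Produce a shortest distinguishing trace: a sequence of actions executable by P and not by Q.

LTS(P): 2 reachable states
  u0 = rec X. (a.X)\{a}\{b} + a.(X + 0 + b.X) → —a→ u1
  u1 = (rec X. (a.X)\{a}\{b} + a.(X + 0 + b.X)) + 0 + b.(rec X. (a.X)\{a}\{b} + a.(X + 0 + b.X)) → —a→ u1, —b→ u0
LTS(Q): 2 reachable states
  v0 = rec X. (a.X)\{a}\{b} + b.(X + 0 + b.X) → —b→ v1
  v1 = (rec X. (a.X)\{a}\{b} + b.(X + 0 + b.X)) + 0 + b.(rec X. (a.X)\{a}\{b} + b.(X + 0 + b.X)) → —b→ v0, —b→ v1
Executing a from P (initial set {u0}):
  after a @ step 1: {u1}
  — P admits the full trace.
Executing a from Q (initial set {v0}):
  after a @ step 1: ∅  — Q cannot continue

a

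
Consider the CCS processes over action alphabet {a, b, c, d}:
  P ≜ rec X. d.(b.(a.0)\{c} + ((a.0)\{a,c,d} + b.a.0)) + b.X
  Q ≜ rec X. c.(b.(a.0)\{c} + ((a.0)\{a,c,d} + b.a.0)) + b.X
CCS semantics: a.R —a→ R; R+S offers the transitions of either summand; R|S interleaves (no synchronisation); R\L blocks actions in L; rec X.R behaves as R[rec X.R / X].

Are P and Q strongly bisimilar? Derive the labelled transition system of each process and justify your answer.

P ≁ Q

P's transition system — 6 states:
  s0 = rec X. d.(b.(a.0)\{c} + ((a.0)\{a,c,d} + b.a.0)) + b.X ⊢ =b=> s0, =d=> s1
  s1 = b.(a.0)\{c} + ((a.0)\{a,c,d} + b.a.0) ⊢ =b=> s2, =b=> s3
  s2 = (a.0)\{c} ⊢ =a=> s4
  s3 = a.0 ⊢ =a=> s5
  s4 = 0\{c} ⊢ ∅
  s5 = 0 ⊢ ∅
Q's transition system — 6 states:
  t0 = rec X. c.(b.(a.0)\{c} + ((a.0)\{a,c,d} + b.a.0)) + b.X ⊢ =b=> t0, =c=> t1
  t1 = b.(a.0)\{c} + ((a.0)\{a,c,d} + b.a.0) ⊢ =b=> t2, =b=> t3
  t2 = (a.0)\{c} ⊢ =a=> t4
  t3 = a.0 ⊢ =a=> t5
  t4 = 0\{c} ⊢ ∅
  t5 = 0 ⊢ ∅
Bisimilarity quotient blocks:
  B0 = {s0}
  B1 = {s1, t1}
  B2 = {s2, s3, t2, t3}
  B3 = {s4, s5, t4, t5}
  B4 = {t0}
s0 ∈ B0, t0 ∈ B4 → different blocks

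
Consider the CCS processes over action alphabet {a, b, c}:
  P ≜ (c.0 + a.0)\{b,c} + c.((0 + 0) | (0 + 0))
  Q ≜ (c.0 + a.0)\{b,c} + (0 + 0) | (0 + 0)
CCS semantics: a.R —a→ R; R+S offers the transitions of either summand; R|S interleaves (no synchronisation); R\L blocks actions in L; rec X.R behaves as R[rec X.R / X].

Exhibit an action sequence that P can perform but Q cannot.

c

LTS(P): 3 reachable states
  u0 = (c.0 + a.0)\{b,c} + c.((0 + 0) | (0 + 0)) has moves --a--▸ u1, --c--▸ u2
  u1 = 0\{b,c} has moves deadlocked
  u2 = (0 + 0) | (0 + 0) has moves deadlocked
LTS(Q): 2 reachable states
  v0 = (c.0 + a.0)\{b,c} + (0 + 0) | (0 + 0) has moves --a--▸ v1
  v1 = 0\{b,c} has moves deadlocked
Executing c from P (initial set {u0}):
  step 1 (c): {u2}
  P completes σ.
Executing c from Q (initial set {v0}):
  step 1 (c): ∅ (Q stuck)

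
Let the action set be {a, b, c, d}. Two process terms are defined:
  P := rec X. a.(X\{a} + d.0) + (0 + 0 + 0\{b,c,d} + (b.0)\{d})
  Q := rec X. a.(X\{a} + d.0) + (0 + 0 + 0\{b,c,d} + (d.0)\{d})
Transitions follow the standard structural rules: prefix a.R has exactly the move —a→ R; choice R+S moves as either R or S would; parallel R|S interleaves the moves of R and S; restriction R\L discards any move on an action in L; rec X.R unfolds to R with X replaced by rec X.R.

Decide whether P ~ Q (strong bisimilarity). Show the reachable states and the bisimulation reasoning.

P's transition system — 5 states:
  m0 = rec X. a.(X\{a} + d.0) + (0 + 0 + 0\{b,c,d} + (b.0)\{d}) has moves ··a··> m1, ··b··> m2
  m1 = (rec X. a.(X\{a} + d.0) + (0 + 0 + 0\{b,c,d} + (b.0)\{d}))\{a} + d.0 has moves ··b··> m3, ··d··> m4
  m2 = 0\{d} has moves stopped
  m3 = 0\{d}\{a} has moves stopped
  m4 = 0 has moves stopped
Q's transition system — 3 states:
  n0 = rec X. a.(X\{a} + d.0) + (0 + 0 + 0\{b,c,d} + (d.0)\{d}) has moves ··a··> n1
  n1 = (rec X. a.(X\{a} + d.0) + (0 + 0 + 0\{b,c,d} + (d.0)\{d}))\{a} + d.0 has moves ··d··> n2
  n2 = 0 has moves stopped
Coarsest stable partition (strong bisimilarity classes):
  B0 = {m0}
  B1 = {m1}
  B2 = {m2, m3, m4, n2}
  B3 = {n0}
  B4 = {n1}
m0 ∈ B0, n0 ∈ B3 → different blocks

not bisimilar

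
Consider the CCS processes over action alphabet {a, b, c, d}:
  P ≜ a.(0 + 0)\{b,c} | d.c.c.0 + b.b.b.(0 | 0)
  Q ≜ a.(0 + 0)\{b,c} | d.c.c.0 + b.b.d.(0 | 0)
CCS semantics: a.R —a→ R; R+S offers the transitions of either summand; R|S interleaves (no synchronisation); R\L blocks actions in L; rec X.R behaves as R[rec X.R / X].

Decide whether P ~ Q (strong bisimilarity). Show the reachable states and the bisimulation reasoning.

NO

P's transition system — 11 states:
  u0 = a.(0 + 0)\{b,c} | d.c.c.0 + b.b.b.(0 | 0) → =a=> u1, =b=> u2, =d=> u3
  u1 = (0 + 0)\{b,c} | d.c.c.0 → =d=> u4
  u2 = b.b.(0 | 0) → =b=> u5
  u3 = a.(0 + 0)\{b,c} | c.c.0 → =a=> u4, =c=> u6
  u4 = (0 + 0)\{b,c} | c.c.0 → =c=> u7
  u5 = b.(0 | 0) → =b=> u8
  u6 = a.(0 + 0)\{b,c} | c.0 → =a=> u7, =c=> u9
  u7 = (0 + 0)\{b,c} | c.0 → =c=> u10
  u8 = 0 | 0 → stopped
  u9 = a.(0 + 0)\{b,c} | 0 → =a=> u10
  u10 = (0 + 0)\{b,c} | 0 → stopped
Q's transition system — 11 states:
  v0 = a.(0 + 0)\{b,c} | d.c.c.0 + b.b.d.(0 | 0) → =a=> v1, =b=> v2, =d=> v3
  v1 = (0 + 0)\{b,c} | d.c.c.0 → =d=> v4
  v2 = b.d.(0 | 0) → =b=> v5
  v3 = a.(0 + 0)\{b,c} | c.c.0 → =a=> v4, =c=> v6
  v4 = (0 + 0)\{b,c} | c.c.0 → =c=> v7
  v5 = d.(0 | 0) → =d=> v8
  v6 = a.(0 + 0)\{b,c} | c.0 → =a=> v7, =c=> v9
  v7 = (0 + 0)\{b,c} | c.0 → =c=> v10
  v8 = 0 | 0 → stopped
  v9 = a.(0 + 0)\{b,c} | 0 → =a=> v10
  v10 = (0 + 0)\{b,c} | 0 → stopped
Coarsest stable partition (strong bisimilarity classes):
  B0 = {u0}
  B1 = {u2}
  B2 = {u5}
  B3 = {u10, u8, v10, v8}
  B4 = {u1, v1}
  B5 = {u4, v4}
  B6 = {u7, v7}
  B7 = {u3, v3}
  B8 = {u6, v6}
  B9 = {u9, v9}
  B10 = {v0}
  B11 = {v2}
  B12 = {v5}
u0 ∈ B0, v0 ∈ B10 → different blocks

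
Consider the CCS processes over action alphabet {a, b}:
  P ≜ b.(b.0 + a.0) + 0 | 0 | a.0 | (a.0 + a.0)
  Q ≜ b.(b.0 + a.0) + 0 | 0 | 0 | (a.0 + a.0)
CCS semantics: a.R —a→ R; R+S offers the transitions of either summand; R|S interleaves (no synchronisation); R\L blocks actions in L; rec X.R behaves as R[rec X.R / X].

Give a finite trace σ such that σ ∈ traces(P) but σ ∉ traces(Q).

aa

P's transition system — 6 states:
  p0 = b.(b.0 + a.0) + 0 | 0 | a.0 | (a.0 + a.0) has moves —a→ p1, —a→ p2, —b→ p3
  p1 = 0 | 0 | 0 | (a.0 + a.0) has moves —a→ p4
  p2 = 0 | 0 | a.0 | 0 has moves —a→ p4
  p3 = b.0 + a.0 has moves —a→ p5, —b→ p5
  p4 = 0 | 0 | 0 | 0 has moves ·
  p5 = 0 has moves ·
Q's transition system — 4 states:
  q0 = b.(b.0 + a.0) + 0 | 0 | 0 | (a.0 + a.0) has moves —a→ q1, —b→ q2
  q1 = 0 | 0 | 0 | 0 has moves ·
  q2 = b.0 + a.0 has moves —a→ q3, —b→ q3
  q3 = 0 has moves ·
Executing aa from P (initial set {p0}):
  [1] a ⇒ {p1, p2}
  [2] a ⇒ {p4}
  ✓ P
Executing aa from Q (initial set {q0}):
  [1] a ⇒ {q1}
  [2] a ⇒ ∅ (Q stuck)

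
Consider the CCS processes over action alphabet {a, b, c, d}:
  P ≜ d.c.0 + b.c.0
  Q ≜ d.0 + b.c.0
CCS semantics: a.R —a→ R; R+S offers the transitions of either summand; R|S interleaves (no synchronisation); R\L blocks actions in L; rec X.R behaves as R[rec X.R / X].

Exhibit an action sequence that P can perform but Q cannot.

P's transition system — 3 states:
  s0 = d.c.0 + b.c.0 ⊢ -b-> s1, -d-> s1
  s1 = c.0 ⊢ -c-> s2
  s2 = 0 ⊢ (no moves)
Q's transition system — 3 states:
  t0 = d.0 + b.c.0 ⊢ -b-> t1, -d-> t2
  t1 = c.0 ⊢ -c-> t2
  t2 = 0 ⊢ (no moves)
Run σ = ⟨dc⟩ on P: start {s0}
  [1] d ⇒ {s1}
  [2] c ⇒ {s2}
  — P admits the full trace.
Run σ = ⟨dc⟩ on Q: start {t0}
  [1] d ⇒ {t2}
  [2] c ⇒ no successor for Q

dc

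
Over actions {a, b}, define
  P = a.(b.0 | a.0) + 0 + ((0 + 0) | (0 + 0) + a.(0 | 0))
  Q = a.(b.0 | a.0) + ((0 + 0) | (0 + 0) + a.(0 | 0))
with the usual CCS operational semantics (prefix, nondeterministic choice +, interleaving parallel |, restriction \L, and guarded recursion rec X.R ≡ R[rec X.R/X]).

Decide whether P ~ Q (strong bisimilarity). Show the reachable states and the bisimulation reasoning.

YES

P's transition system — 5 states:
  s0 = a.(b.0 | a.0) + 0 + ((0 + 0) | (0 + 0) + a.(0 | 0)) → --a--▸ s1, --a--▸ s2
  s1 = 0 | 0 → ∅
  s2 = b.0 | a.0 → --a--▸ s3, --b--▸ s4
  s3 = b.0 | 0 → --b--▸ s1
  s4 = 0 | a.0 → --a--▸ s1
Q's transition system — 5 states:
  t0 = a.(b.0 | a.0) + ((0 + 0) | (0 + 0) + a.(0 | 0)) → --a--▸ t1, --a--▸ t2
  t1 = 0 | 0 → ∅
  t2 = b.0 | a.0 → --a--▸ t3, --b--▸ t4
  t3 = b.0 | 0 → --b--▸ t1
  t4 = 0 | a.0 → --a--▸ t1
Bisimilarity quotient blocks:
  B0 = {s0, t0}
  B1 = {s1, t1}
  B2 = {s2, t2}
  B3 = {s4, t4}
  B4 = {s3, t3}
s0 ∈ B0, t0 ∈ B0 → same block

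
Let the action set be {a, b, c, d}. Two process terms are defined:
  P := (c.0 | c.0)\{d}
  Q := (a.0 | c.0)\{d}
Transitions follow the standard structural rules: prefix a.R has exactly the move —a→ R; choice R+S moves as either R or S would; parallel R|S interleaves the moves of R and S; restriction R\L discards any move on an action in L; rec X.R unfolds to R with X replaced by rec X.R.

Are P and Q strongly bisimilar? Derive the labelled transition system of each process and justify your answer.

Reachable graph of P (4 states):
  u0 = (c.0 | c.0)\{d} has moves --c--▸ u1, --c--▸ u2
  u1 = (0 | c.0)\{d} has moves --c--▸ u3
  u2 = (c.0 | 0)\{d} has moves --c--▸ u3
  u3 = (0 | 0)\{d} has moves stopped
Reachable graph of Q (4 states):
  v0 = (a.0 | c.0)\{d} has moves --a--▸ v1, --c--▸ v2
  v1 = (0 | c.0)\{d} has moves --c--▸ v3
  v2 = (a.0 | 0)\{d} has moves --a--▸ v3
  v3 = (0 | 0)\{d} has moves stopped
Partition-refinement fixed point:
  B0 = {u0}
  B1 = {u1, u2, v1}
  B2 = {u3, v3}
  B3 = {v0}
  B4 = {v2}
u0 ∈ B0, v0 ∈ B3 → different blocks

NO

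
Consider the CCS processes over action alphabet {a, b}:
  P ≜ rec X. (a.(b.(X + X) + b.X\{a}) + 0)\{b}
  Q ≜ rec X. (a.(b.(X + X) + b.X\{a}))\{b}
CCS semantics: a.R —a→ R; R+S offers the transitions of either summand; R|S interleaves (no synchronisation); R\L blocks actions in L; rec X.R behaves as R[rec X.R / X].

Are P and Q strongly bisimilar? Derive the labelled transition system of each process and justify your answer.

LTS(P): 2 reachable states
  p0 = rec X. (a.(b.(X + X) + b.X\{a}) + 0)\{b} | -a-> p1
  p1 = (b.((rec X. (a.(b.(X + X) + b.X\{a}) + 0)\{b}) + (rec X. (a.(b.(X + X) + b.X\{a}) + 0)\{b})) + b.(rec X. (a.(b.(X + X) + b.X\{a}) + 0)\{b})\{a})\{b} | ∅
LTS(Q): 2 reachable states
  q0 = rec X. (a.(b.(X + X) + b.X\{a}))\{b} | -a-> q1
  q1 = (b.((rec X. (a.(b.(X + X) + b.X\{a}))\{b}) + (rec X. (a.(b.(X + X) + b.X\{a}))\{b})) + b.(rec X. (a.(b.(X + X) + b.X\{a}))\{b})\{a})\{b} | ∅
Coarsest stable partition (strong bisimilarity classes):
  B0 = {p0, q0}
  B1 = {p1, q1}
p0 ∈ B0, q0 ∈ B0 → same block

bisimilar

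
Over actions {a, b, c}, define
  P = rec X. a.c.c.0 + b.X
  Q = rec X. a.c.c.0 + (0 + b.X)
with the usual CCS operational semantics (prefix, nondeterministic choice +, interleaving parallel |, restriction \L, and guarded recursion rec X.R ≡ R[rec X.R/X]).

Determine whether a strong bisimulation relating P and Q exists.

P ~ Q

P's transition system — 4 states:
  u0 = rec X. a.c.c.0 + b.X :: —a→ u1, —b→ u0
  u1 = c.c.0 :: —c→ u2
  u2 = c.0 :: —c→ u3
  u3 = 0 :: (no moves)
Q's transition system — 4 states:
  v0 = rec X. a.c.c.0 + (0 + b.X) :: —a→ v1, —b→ v0
  v1 = c.c.0 :: —c→ v2
  v2 = c.0 :: —c→ v3
  v3 = 0 :: (no moves)
Partition-refinement fixed point:
  B0 = {u0, v0}
  B1 = {u1, v1}
  B2 = {u2, v2}
  B3 = {u3, v3}
u0 ∈ B0, v0 ∈ B0 → same block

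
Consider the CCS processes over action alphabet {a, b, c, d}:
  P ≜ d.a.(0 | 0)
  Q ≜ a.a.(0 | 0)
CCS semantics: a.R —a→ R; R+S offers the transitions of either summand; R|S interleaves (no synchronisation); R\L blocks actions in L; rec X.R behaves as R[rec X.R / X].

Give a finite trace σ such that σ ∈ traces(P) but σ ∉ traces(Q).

d

P's transition system — 3 states:
  s0 = d.a.(0 | 0) → -d-> s1
  s1 = a.(0 | 0) → -a-> s2
  s2 = 0 | 0 → ∅
Q's transition system — 3 states:
  t0 = a.a.(0 | 0) → -a-> t1
  t1 = a.(0 | 0) → -a-> t2
  t2 = 0 | 0 → ∅
Run σ = ⟨d⟩ on P: start {s0}
  after d @ step 1: {s1}
  ✓ P
Run σ = ⟨d⟩ on Q: start {t0}
  after d @ step 1: ∅ (Q stuck)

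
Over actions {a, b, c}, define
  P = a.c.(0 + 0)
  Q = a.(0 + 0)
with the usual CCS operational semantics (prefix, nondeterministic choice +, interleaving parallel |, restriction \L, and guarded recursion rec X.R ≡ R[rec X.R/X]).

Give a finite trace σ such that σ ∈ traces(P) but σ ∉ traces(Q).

ac

P's transition system — 3 states:
  s0 = a.c.(0 + 0) :: =a=> s1
  s1 = c.(0 + 0) :: =c=> s2
  s2 = 0 + 0 :: (no moves)
Q's transition system — 2 states:
  t0 = a.(0 + 0) :: =a=> t1
  t1 = 0 + 0 :: (no moves)
Executing ac from P (initial set {s0}):
  step 1 (a): {s1}
  step 2 (c): {s2}
  — P admits the full trace.
Executing ac from Q (initial set {t0}):
  step 1 (a): {t1}
  step 2 (c): ∅ (Q stuck)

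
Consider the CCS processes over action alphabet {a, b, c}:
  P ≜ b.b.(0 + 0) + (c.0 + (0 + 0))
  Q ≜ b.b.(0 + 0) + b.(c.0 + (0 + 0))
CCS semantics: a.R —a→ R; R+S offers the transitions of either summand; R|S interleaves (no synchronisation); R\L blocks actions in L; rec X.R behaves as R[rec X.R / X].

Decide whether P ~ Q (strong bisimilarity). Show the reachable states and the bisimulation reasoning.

Reachable graph of P (4 states):
  m0 = b.b.(0 + 0) + (c.0 + (0 + 0)) has moves --b--▸ m1, --c--▸ m2
  m1 = b.(0 + 0) has moves --b--▸ m3
  m2 = 0 has moves deadlocked
  m3 = 0 + 0 has moves deadlocked
Reachable graph of Q (5 states):
  n0 = b.b.(0 + 0) + b.(c.0 + (0 + 0)) has moves --b--▸ n1, --b--▸ n2
  n1 = b.(0 + 0) has moves --b--▸ n3
  n2 = c.0 + (0 + 0) has moves --c--▸ n4
  n3 = 0 + 0 has moves deadlocked
  n4 = 0 has moves deadlocked
Coarsest stable partition (strong bisimilarity classes):
  B0 = {m0}
  B1 = {m1, n1}
  B2 = {m2, m3, n3, n4}
  B3 = {n0}
  B4 = {n2}
m0 ∈ B0, n0 ∈ B3 → different blocks

NO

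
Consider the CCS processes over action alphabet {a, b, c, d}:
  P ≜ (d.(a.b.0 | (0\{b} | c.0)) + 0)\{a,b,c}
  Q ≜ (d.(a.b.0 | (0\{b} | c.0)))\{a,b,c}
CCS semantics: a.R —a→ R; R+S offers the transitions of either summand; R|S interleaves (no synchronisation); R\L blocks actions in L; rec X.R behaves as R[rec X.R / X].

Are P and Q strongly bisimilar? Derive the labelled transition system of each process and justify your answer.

YES

Reachable graph of P (2 states):
  m0 = (d.(a.b.0 | (0\{b} | c.0)) + 0)\{a,b,c} ⊢ -d-> m1
  m1 = (a.b.0 | (0\{b} | c.0))\{a,b,c} ⊢ deadlocked
Reachable graph of Q (2 states):
  n0 = (d.(a.b.0 | (0\{b} | c.0)))\{a,b,c} ⊢ -d-> n1
  n1 = (a.b.0 | (0\{b} | c.0))\{a,b,c} ⊢ deadlocked
Coarsest stable partition (strong bisimilarity classes):
  B0 = {m0, n0}
  B1 = {m1, n1}
m0 ∈ B0, n0 ∈ B0 → same block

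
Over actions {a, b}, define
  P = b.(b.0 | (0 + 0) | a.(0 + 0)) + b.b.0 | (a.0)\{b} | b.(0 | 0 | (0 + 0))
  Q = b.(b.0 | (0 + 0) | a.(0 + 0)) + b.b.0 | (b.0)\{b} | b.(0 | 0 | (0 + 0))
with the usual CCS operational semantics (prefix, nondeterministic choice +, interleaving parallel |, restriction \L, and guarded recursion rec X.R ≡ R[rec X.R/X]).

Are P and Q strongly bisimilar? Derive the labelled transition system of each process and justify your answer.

Reachable graph of P (16 states):
  m0 = b.(b.0 | (0 + 0) | a.(0 + 0)) + b.b.0 | (a.0)\{b} | b.(0 | 0 | (0 + 0)) → —a→ m1, —b→ m2, —b→ m3, —b→ m4
  m1 = b.b.0 | 0\{b} | b.(0 | 0 | (0 + 0)) → —b→ m5, —b→ m6
  m2 = b.0 | (0 + 0) | a.(0 + 0) → —a→ m7, —b→ m8
  m3 = b.0 | (a.0)\{b} | b.(0 | 0 | (0 + 0)) → —a→ m5, —b→ m10, —b→ m9
  m4 = b.b.0 | (a.0)\{b} | (0 | 0 | (0 + 0)) → —a→ m6, —b→ m10
  m5 = b.0 | 0\{b} | b.(0 | 0 | (0 + 0)) → —b→ m11, —b→ m12
  m6 = b.b.0 | 0\{b} | (0 | 0 | (0 + 0)) → —b→ m12
  m7 = b.0 | (0 + 0) | (0 + 0) → —b→ m13
  m8 = 0 | (0 + 0) | a.(0 + 0) → —a→ m13
  m9 = 0 | (a.0)\{b} | b.(0 | 0 | (0 + 0)) → —a→ m11, —b→ m14
  m10 = b.0 | (a.0)\{b} | (0 | 0 | (0 + 0)) → —a→ m12, —b→ m14
  m11 = 0 | 0\{b} | b.(0 | 0 | (0 + 0)) → —b→ m15
  m12 = b.0 | 0\{b} | (0 | 0 | (0 + 0)) → —b→ m15
  m13 = 0 | (0 + 0) | (0 + 0) → (no moves)
  m14 = 0 | (a.0)\{b} | (0 | 0 | (0 + 0)) → —a→ m15
  m15 = 0 | 0\{b} | (0 | 0 | (0 + 0)) → (no moves)
Reachable graph of Q (10 states):
  n0 = b.(b.0 | (0 + 0) | a.(0 + 0)) + b.b.0 | (b.0)\{b} | b.(0 | 0 | (0 + 0)) → —b→ n1, —b→ n2, —b→ n3
  n1 = b.0 | (0 + 0) | a.(0 + 0) → —a→ n4, —b→ n5
  n2 = b.0 | (b.0)\{b} | b.(0 | 0 | (0 + 0)) → —b→ n6, —b→ n7
  n3 = b.b.0 | (b.0)\{b} | (0 | 0 | (0 + 0)) → —b→ n7
  n4 = b.0 | (0 + 0) | (0 + 0) → —b→ n8
  n5 = 0 | (0 + 0) | a.(0 + 0) → —a→ n8
  n6 = 0 | (b.0)\{b} | b.(0 | 0 | (0 + 0)) → —b→ n9
  n7 = b.0 | (b.0)\{b} | (0 | 0 | (0 + 0)) → —b→ n9
  n8 = 0 | (0 + 0) | (0 + 0) → (no moves)
  n9 = 0 | (b.0)\{b} | (0 | 0 | (0 + 0)) → (no moves)
Coarsest stable partition (strong bisimilarity classes):
  B0 = {m0}
  B1 = {m3, m4}
  B2 = {m10, m2, m9, n1}
  B3 = {m14, m8, n5}
  B4 = {m13, m15, n8, n9}
  B5 = {m11, m12, m7, n4, n6, n7}
  B6 = {m5, m6, n2, n3}
  B7 = {m1}
  B8 = {n0}
m0 ∈ B0, n0 ∈ B8 → different blocks

NO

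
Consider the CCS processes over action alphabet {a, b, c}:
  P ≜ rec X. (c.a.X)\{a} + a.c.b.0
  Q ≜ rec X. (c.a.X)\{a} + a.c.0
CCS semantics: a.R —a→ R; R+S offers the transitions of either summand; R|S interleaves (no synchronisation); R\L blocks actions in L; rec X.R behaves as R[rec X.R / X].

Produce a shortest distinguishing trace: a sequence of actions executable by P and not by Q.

Reachable graph of P (5 states):
  u0 = rec X. (c.a.X)\{a} + a.c.b.0 | --a--▸ u1, --c--▸ u2
  u1 = c.b.0 | --c--▸ u3
  u2 = (a.(rec X. (c.a.X)\{a} + a.c.b.0))\{a} | (no moves)
  u3 = b.0 | --b--▸ u4
  u4 = 0 | (no moves)
Reachable graph of Q (4 states):
  v0 = rec X. (c.a.X)\{a} + a.c.0 | --a--▸ v1, --c--▸ v2
  v1 = c.0 | --c--▸ v3
  v2 = (a.(rec X. (c.a.X)\{a} + a.c.0))\{a} | (no moves)
  v3 = 0 | (no moves)
Run σ = ⟨acb⟩ on P: start {u0}
  after a @ step 1: {u1}
  after c @ step 2: {u3}
  after b @ step 3: {u4}
  P completes σ.
Run σ = ⟨acb⟩ on Q: start {v0}
  after a @ step 1: {v1}
  after c @ step 2: {v3}
  after b @ step 3: no successor for Q

acb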